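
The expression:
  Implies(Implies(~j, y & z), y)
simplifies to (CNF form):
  y | ~j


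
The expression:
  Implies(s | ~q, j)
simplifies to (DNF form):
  j | (q & ~s)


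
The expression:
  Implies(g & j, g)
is always true.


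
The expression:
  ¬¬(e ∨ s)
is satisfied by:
  {e: True, s: True}
  {e: True, s: False}
  {s: True, e: False}


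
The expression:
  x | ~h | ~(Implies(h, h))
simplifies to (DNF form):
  x | ~h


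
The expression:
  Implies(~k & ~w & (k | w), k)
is always true.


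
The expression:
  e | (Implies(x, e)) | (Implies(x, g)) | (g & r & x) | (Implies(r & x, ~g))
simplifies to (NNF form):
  True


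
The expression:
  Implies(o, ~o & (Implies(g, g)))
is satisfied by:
  {o: False}


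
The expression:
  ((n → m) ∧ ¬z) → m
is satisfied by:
  {n: True, z: True, m: True}
  {n: True, z: True, m: False}
  {n: True, m: True, z: False}
  {n: True, m: False, z: False}
  {z: True, m: True, n: False}
  {z: True, m: False, n: False}
  {m: True, z: False, n: False}


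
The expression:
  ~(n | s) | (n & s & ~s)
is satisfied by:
  {n: False, s: False}


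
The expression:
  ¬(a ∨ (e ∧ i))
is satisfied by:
  {e: False, a: False, i: False}
  {i: True, e: False, a: False}
  {e: True, i: False, a: False}


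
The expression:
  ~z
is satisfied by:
  {z: False}


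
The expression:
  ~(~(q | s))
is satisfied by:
  {q: True, s: True}
  {q: True, s: False}
  {s: True, q: False}


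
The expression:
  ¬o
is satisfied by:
  {o: False}


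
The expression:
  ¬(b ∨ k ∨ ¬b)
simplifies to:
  False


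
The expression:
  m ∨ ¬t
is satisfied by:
  {m: True, t: False}
  {t: False, m: False}
  {t: True, m: True}


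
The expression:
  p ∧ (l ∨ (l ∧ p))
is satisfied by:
  {p: True, l: True}


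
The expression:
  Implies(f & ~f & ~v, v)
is always true.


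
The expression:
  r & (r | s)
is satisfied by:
  {r: True}


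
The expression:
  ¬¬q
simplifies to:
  q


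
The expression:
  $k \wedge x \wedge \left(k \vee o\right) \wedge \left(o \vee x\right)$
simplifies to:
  $k \wedge x$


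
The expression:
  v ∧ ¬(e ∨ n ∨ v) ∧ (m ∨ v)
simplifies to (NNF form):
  False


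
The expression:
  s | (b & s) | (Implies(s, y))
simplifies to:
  True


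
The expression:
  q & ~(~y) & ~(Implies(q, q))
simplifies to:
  False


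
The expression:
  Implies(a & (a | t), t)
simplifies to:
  t | ~a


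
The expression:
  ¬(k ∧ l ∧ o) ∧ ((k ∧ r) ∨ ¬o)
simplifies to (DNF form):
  (k ∧ r ∧ ¬l) ∨ ¬o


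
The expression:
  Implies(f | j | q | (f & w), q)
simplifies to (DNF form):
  q | (~f & ~j)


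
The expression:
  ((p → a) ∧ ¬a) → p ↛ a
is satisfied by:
  {a: True, p: True}
  {a: True, p: False}
  {p: True, a: False}


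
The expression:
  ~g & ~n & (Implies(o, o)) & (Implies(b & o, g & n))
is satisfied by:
  {n: False, g: False, o: False, b: False}
  {b: True, n: False, g: False, o: False}
  {o: True, n: False, g: False, b: False}


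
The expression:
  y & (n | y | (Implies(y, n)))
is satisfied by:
  {y: True}


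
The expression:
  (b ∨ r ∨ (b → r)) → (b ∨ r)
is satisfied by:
  {r: True, b: True}
  {r: True, b: False}
  {b: True, r: False}


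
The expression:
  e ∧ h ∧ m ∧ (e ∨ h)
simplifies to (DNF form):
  e ∧ h ∧ m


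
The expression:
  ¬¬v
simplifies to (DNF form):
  v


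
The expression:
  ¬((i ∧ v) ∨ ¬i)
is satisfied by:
  {i: True, v: False}


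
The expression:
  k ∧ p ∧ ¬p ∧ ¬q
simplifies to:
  False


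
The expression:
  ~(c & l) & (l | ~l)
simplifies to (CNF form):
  ~c | ~l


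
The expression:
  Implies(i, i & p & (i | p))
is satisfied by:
  {p: True, i: False}
  {i: False, p: False}
  {i: True, p: True}


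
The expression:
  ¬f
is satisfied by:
  {f: False}


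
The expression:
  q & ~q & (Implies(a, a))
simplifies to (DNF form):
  False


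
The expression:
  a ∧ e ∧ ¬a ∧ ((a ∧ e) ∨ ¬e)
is never true.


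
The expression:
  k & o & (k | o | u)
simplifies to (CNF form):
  k & o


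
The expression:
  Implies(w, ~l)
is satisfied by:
  {l: False, w: False}
  {w: True, l: False}
  {l: True, w: False}


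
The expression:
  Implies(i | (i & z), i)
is always true.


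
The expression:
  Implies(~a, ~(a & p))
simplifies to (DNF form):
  True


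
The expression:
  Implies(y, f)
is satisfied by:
  {f: True, y: False}
  {y: False, f: False}
  {y: True, f: True}


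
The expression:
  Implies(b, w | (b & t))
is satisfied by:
  {t: True, w: True, b: False}
  {t: True, w: False, b: False}
  {w: True, t: False, b: False}
  {t: False, w: False, b: False}
  {b: True, t: True, w: True}
  {b: True, t: True, w: False}
  {b: True, w: True, t: False}


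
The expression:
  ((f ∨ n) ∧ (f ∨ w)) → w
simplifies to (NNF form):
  w ∨ ¬f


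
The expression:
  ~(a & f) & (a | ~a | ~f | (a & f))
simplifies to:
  ~a | ~f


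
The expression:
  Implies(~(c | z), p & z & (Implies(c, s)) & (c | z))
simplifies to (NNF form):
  c | z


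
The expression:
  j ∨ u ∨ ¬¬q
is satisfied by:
  {q: True, u: True, j: True}
  {q: True, u: True, j: False}
  {q: True, j: True, u: False}
  {q: True, j: False, u: False}
  {u: True, j: True, q: False}
  {u: True, j: False, q: False}
  {j: True, u: False, q: False}


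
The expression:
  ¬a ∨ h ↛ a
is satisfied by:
  {a: False}


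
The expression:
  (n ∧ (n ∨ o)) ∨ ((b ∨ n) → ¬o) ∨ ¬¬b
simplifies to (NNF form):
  True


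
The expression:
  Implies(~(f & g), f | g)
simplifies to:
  f | g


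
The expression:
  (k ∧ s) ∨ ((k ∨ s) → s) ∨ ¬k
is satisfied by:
  {s: True, k: False}
  {k: False, s: False}
  {k: True, s: True}


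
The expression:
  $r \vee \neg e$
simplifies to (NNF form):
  $r \vee \neg e$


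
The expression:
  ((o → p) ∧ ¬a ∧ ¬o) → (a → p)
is always true.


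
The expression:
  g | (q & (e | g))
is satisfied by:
  {e: True, g: True, q: True}
  {e: True, g: True, q: False}
  {g: True, q: True, e: False}
  {g: True, q: False, e: False}
  {e: True, q: True, g: False}


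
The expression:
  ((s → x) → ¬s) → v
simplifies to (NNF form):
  v ∨ (s ∧ x)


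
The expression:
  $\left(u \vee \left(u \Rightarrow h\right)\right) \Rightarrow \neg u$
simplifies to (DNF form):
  $\neg u$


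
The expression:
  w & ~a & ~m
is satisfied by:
  {w: True, a: False, m: False}


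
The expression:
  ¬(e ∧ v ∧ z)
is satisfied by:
  {v: False, z: False, e: False}
  {e: True, v: False, z: False}
  {z: True, v: False, e: False}
  {e: True, z: True, v: False}
  {v: True, e: False, z: False}
  {e: True, v: True, z: False}
  {z: True, v: True, e: False}


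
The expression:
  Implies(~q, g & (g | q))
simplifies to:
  g | q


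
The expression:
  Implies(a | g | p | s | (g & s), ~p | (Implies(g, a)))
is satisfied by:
  {a: True, p: False, g: False}
  {p: False, g: False, a: False}
  {g: True, a: True, p: False}
  {g: True, p: False, a: False}
  {a: True, p: True, g: False}
  {p: True, a: False, g: False}
  {g: True, p: True, a: True}


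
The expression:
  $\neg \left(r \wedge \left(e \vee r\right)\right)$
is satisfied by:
  {r: False}


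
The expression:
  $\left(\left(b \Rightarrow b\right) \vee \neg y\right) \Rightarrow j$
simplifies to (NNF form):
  $j$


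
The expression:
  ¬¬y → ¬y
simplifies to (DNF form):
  ¬y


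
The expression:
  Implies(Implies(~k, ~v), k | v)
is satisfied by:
  {k: True, v: True}
  {k: True, v: False}
  {v: True, k: False}


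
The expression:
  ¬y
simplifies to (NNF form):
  ¬y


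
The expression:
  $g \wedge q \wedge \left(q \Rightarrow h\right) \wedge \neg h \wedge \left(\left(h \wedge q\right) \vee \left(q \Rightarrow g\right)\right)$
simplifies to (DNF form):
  $\text{False}$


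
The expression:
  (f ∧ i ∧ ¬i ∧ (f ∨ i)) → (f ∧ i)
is always true.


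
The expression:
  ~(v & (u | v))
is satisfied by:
  {v: False}


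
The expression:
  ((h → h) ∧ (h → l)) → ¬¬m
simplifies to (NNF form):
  m ∨ (h ∧ ¬l)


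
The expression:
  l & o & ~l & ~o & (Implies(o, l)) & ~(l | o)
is never true.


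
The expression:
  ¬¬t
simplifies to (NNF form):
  t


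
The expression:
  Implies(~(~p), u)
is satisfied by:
  {u: True, p: False}
  {p: False, u: False}
  {p: True, u: True}


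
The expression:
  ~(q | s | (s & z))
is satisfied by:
  {q: False, s: False}


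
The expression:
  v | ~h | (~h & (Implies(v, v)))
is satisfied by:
  {v: True, h: False}
  {h: False, v: False}
  {h: True, v: True}


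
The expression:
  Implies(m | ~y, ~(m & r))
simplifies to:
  ~m | ~r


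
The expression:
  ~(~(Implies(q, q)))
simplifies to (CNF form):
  True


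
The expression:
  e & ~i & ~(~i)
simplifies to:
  False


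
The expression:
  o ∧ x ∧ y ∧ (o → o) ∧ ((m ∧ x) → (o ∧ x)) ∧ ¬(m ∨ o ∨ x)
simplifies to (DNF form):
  False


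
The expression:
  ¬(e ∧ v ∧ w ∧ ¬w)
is always true.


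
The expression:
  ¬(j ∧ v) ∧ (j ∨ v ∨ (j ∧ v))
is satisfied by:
  {j: True, v: False}
  {v: True, j: False}


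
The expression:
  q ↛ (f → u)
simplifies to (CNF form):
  f ∧ q ∧ ¬u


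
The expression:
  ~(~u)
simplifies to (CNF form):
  u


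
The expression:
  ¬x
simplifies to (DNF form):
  ¬x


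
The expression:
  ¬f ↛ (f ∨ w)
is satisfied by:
  {w: False, f: False}


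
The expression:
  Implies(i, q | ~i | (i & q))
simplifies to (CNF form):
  q | ~i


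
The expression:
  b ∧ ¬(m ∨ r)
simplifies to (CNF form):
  b ∧ ¬m ∧ ¬r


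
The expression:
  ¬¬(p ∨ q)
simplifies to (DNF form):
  p ∨ q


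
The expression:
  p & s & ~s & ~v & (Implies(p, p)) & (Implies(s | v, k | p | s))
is never true.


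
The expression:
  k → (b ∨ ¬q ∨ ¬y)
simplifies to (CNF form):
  b ∨ ¬k ∨ ¬q ∨ ¬y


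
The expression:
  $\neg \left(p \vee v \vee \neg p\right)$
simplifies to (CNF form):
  $\text{False}$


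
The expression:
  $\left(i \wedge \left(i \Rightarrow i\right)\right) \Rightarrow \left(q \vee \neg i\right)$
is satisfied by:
  {q: True, i: False}
  {i: False, q: False}
  {i: True, q: True}


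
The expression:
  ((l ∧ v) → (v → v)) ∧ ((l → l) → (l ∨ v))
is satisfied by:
  {v: True, l: True}
  {v: True, l: False}
  {l: True, v: False}


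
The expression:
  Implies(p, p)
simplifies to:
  True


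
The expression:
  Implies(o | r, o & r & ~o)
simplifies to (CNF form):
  ~o & ~r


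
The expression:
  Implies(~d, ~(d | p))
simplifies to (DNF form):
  d | ~p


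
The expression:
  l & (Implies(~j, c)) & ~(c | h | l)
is never true.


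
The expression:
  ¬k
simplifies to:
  ¬k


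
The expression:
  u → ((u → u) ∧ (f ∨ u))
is always true.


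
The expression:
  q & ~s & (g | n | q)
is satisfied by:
  {q: True, s: False}


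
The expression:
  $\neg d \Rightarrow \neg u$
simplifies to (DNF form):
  $d \vee \neg u$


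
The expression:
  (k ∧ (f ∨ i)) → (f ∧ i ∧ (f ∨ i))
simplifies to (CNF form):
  (f ∨ ¬f ∨ ¬k) ∧ (f ∨ ¬i ∨ ¬k) ∧ (i ∨ ¬f ∨ ¬k) ∧ (i ∨ ¬i ∨ ¬k)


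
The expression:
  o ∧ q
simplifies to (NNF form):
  o ∧ q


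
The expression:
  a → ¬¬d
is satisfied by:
  {d: True, a: False}
  {a: False, d: False}
  {a: True, d: True}


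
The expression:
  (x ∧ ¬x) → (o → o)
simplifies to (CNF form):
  True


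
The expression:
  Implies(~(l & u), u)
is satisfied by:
  {u: True}


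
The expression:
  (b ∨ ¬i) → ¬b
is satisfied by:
  {b: False}


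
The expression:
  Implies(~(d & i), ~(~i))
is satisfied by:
  {i: True}


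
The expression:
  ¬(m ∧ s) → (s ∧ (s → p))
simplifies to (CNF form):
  s ∧ (m ∨ p)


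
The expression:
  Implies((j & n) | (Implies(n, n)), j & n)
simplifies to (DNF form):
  j & n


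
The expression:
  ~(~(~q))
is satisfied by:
  {q: False}


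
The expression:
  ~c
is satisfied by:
  {c: False}


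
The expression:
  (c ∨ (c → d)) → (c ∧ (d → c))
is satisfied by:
  {c: True}


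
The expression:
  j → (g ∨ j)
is always true.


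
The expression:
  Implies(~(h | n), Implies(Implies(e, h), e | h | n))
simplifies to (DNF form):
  e | h | n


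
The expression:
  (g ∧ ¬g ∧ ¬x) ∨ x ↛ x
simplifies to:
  False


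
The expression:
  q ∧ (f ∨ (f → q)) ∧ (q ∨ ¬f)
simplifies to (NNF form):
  q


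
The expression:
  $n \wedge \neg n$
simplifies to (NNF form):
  $\text{False}$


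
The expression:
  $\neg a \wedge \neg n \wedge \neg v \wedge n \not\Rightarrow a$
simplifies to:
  $\text{False}$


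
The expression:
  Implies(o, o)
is always true.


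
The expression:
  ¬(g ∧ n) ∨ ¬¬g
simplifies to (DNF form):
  True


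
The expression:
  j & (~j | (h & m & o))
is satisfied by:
  {h: True, m: True, j: True, o: True}


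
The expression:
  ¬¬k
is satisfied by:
  {k: True}


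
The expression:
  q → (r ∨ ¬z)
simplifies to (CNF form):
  r ∨ ¬q ∨ ¬z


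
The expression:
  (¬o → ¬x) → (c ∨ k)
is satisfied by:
  {c: True, k: True, x: True, o: False}
  {c: True, k: True, x: False, o: False}
  {c: True, k: True, o: True, x: True}
  {c: True, k: True, o: True, x: False}
  {c: True, x: True, o: False, k: False}
  {c: True, x: False, o: False, k: False}
  {c: True, o: True, x: True, k: False}
  {c: True, o: True, x: False, k: False}
  {k: True, x: True, o: False, c: False}
  {k: True, x: False, o: False, c: False}
  {k: True, o: True, x: True, c: False}
  {k: True, o: True, x: False, c: False}
  {x: True, k: False, o: False, c: False}


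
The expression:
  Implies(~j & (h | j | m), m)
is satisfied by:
  {m: True, j: True, h: False}
  {m: True, j: False, h: False}
  {j: True, m: False, h: False}
  {m: False, j: False, h: False}
  {h: True, m: True, j: True}
  {h: True, m: True, j: False}
  {h: True, j: True, m: False}


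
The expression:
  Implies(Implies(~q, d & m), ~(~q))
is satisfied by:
  {q: True, m: False, d: False}
  {m: False, d: False, q: False}
  {d: True, q: True, m: False}
  {d: True, m: False, q: False}
  {q: True, m: True, d: False}
  {m: True, q: False, d: False}
  {d: True, m: True, q: True}


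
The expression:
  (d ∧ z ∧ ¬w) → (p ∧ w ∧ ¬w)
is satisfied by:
  {w: True, z: False, d: False}
  {w: False, z: False, d: False}
  {d: True, w: True, z: False}
  {d: True, w: False, z: False}
  {z: True, w: True, d: False}
  {z: True, w: False, d: False}
  {z: True, d: True, w: True}


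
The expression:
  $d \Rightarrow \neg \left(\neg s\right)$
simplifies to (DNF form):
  $s \vee \neg d$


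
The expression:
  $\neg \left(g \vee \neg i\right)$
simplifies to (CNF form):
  $i \wedge \neg g$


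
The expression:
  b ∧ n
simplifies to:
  b ∧ n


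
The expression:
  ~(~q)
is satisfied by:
  {q: True}


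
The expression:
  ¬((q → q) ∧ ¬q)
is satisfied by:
  {q: True}


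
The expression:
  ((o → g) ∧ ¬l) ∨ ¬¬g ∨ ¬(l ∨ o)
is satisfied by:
  {g: True, o: False, l: False}
  {g: True, l: True, o: False}
  {g: True, o: True, l: False}
  {g: True, l: True, o: True}
  {l: False, o: False, g: False}


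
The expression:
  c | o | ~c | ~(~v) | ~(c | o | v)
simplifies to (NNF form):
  True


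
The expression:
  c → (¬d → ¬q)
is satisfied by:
  {d: True, c: False, q: False}
  {c: False, q: False, d: False}
  {d: True, q: True, c: False}
  {q: True, c: False, d: False}
  {d: True, c: True, q: False}
  {c: True, d: False, q: False}
  {d: True, q: True, c: True}


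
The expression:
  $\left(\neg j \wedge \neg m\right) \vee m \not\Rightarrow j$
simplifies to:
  $\neg j$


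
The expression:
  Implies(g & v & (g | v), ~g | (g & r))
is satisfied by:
  {r: True, g: False, v: False}
  {g: False, v: False, r: False}
  {r: True, v: True, g: False}
  {v: True, g: False, r: False}
  {r: True, g: True, v: False}
  {g: True, r: False, v: False}
  {r: True, v: True, g: True}


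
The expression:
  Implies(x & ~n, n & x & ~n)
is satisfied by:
  {n: True, x: False}
  {x: False, n: False}
  {x: True, n: True}


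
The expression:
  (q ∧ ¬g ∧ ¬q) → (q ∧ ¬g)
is always true.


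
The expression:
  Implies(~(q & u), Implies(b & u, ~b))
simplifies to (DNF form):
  q | ~b | ~u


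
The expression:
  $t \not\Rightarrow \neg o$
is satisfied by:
  {t: True, o: True}


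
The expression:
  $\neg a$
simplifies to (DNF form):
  $\neg a$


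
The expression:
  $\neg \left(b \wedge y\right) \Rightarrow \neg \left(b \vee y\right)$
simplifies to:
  $\left(b \wedge y\right) \vee \left(\neg b \wedge \neg y\right)$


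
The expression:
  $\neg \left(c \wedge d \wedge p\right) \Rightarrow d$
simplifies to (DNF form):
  $d$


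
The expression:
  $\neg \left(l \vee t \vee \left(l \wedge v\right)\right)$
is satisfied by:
  {l: False, t: False}


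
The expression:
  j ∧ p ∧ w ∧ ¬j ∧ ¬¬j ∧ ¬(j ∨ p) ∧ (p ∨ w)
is never true.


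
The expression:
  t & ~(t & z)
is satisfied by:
  {t: True, z: False}


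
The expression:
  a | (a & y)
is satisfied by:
  {a: True}


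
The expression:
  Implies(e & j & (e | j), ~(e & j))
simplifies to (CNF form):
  ~e | ~j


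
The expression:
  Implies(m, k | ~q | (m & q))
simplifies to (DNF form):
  True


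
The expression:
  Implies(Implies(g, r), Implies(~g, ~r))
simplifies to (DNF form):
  g | ~r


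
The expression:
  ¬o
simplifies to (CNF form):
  ¬o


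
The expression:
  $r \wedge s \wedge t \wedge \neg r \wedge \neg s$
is never true.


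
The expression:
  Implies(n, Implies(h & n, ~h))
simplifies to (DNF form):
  ~h | ~n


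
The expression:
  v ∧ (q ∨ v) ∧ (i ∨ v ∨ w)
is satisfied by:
  {v: True}


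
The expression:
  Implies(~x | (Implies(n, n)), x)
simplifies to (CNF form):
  x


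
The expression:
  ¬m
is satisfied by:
  {m: False}


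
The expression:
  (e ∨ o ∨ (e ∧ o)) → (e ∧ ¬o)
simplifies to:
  ¬o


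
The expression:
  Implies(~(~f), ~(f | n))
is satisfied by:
  {f: False}


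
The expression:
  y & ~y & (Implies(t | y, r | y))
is never true.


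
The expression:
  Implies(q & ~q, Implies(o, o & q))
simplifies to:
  True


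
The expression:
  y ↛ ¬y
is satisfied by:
  {y: True}


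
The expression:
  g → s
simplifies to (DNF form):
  s ∨ ¬g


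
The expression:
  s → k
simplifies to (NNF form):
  k ∨ ¬s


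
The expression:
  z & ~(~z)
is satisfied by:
  {z: True}


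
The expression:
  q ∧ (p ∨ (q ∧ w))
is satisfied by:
  {q: True, p: True, w: True}
  {q: True, p: True, w: False}
  {q: True, w: True, p: False}


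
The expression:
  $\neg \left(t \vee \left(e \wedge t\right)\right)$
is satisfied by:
  {t: False}


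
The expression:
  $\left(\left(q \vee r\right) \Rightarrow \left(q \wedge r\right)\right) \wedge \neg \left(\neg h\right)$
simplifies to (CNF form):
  $h \wedge \left(q \vee \neg r\right) \wedge \left(r \vee \neg q\right)$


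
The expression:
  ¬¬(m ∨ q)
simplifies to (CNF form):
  m ∨ q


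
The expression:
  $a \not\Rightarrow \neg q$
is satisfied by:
  {a: True, q: True}


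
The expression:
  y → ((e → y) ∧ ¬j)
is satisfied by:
  {y: False, j: False}
  {j: True, y: False}
  {y: True, j: False}


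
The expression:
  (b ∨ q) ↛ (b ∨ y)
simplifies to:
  q ∧ ¬b ∧ ¬y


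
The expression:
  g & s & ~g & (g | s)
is never true.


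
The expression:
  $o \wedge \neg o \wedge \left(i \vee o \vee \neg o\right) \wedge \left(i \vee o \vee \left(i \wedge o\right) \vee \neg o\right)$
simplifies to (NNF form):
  $\text{False}$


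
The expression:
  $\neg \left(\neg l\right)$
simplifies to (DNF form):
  $l$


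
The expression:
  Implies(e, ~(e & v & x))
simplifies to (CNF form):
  ~e | ~v | ~x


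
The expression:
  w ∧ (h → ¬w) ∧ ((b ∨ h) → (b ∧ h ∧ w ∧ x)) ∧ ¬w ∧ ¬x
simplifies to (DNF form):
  False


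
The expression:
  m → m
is always true.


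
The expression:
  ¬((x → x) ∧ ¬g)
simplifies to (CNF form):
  g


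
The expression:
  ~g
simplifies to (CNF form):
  ~g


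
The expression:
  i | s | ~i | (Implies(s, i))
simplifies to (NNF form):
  True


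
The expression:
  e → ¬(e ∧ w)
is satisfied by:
  {w: False, e: False}
  {e: True, w: False}
  {w: True, e: False}


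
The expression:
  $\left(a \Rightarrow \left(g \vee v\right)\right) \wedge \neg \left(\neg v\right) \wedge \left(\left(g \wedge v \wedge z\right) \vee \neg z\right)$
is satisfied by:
  {g: True, v: True, z: False}
  {v: True, z: False, g: False}
  {z: True, g: True, v: True}


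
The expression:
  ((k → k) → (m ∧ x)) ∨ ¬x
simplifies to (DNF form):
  m ∨ ¬x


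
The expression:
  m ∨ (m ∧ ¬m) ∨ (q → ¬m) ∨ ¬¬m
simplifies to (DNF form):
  True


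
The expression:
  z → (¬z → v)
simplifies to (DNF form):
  True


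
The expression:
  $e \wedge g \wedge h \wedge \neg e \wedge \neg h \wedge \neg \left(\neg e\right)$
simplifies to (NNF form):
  $\text{False}$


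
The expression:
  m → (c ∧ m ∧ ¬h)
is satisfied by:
  {c: True, m: False, h: False}
  {c: False, m: False, h: False}
  {h: True, c: True, m: False}
  {h: True, c: False, m: False}
  {m: True, c: True, h: False}


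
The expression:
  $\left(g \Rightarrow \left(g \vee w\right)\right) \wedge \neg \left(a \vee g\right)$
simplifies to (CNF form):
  $\neg a \wedge \neg g$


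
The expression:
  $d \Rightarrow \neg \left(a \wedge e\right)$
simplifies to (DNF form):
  $\neg a \vee \neg d \vee \neg e$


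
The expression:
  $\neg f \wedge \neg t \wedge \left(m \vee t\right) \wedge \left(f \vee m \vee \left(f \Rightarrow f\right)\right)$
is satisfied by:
  {m: True, t: False, f: False}


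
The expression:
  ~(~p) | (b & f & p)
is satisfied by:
  {p: True}


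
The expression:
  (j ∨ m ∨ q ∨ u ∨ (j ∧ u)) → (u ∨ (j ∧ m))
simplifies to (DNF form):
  u ∨ (j ∧ m) ∨ (¬j ∧ ¬m ∧ ¬q)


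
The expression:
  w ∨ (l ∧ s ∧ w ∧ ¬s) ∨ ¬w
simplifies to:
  True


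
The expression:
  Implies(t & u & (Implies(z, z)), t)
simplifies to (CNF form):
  True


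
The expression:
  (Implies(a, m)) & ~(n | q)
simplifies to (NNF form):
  ~n & ~q & (m | ~a)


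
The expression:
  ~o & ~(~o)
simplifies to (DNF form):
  False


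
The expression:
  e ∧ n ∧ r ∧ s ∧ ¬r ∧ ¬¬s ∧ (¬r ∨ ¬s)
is never true.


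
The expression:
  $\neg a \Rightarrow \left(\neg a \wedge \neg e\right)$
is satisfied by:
  {a: True, e: False}
  {e: False, a: False}
  {e: True, a: True}


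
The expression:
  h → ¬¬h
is always true.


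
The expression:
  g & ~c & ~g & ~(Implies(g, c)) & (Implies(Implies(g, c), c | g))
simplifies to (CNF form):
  False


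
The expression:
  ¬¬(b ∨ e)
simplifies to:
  b ∨ e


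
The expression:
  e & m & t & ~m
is never true.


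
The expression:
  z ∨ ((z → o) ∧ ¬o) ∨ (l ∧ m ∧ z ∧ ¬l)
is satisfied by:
  {z: True, o: False}
  {o: False, z: False}
  {o: True, z: True}


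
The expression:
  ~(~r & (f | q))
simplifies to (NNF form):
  r | (~f & ~q)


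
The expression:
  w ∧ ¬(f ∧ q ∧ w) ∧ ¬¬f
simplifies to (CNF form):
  f ∧ w ∧ ¬q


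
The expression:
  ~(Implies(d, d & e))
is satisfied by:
  {d: True, e: False}


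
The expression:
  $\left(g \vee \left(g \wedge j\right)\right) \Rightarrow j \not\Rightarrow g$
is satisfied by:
  {g: False}


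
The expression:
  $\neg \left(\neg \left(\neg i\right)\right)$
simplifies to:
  $\neg i$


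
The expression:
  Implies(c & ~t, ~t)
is always true.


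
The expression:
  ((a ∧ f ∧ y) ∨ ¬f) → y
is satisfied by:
  {y: True, f: True}
  {y: True, f: False}
  {f: True, y: False}


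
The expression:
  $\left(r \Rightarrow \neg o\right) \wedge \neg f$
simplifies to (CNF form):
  $\neg f \wedge \left(\neg o \vee \neg r\right)$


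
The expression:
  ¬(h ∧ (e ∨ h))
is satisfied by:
  {h: False}


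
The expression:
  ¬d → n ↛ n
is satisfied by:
  {d: True}


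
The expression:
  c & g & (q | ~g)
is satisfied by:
  {c: True, g: True, q: True}


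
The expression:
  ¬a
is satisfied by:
  {a: False}


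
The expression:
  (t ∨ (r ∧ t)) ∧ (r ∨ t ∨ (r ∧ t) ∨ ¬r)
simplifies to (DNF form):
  t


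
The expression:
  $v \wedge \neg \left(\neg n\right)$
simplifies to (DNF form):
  $n \wedge v$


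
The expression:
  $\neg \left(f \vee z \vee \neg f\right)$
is never true.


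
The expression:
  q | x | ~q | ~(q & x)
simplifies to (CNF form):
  True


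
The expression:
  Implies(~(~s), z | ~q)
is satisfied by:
  {z: True, s: False, q: False}
  {s: False, q: False, z: False}
  {z: True, q: True, s: False}
  {q: True, s: False, z: False}
  {z: True, s: True, q: False}
  {s: True, z: False, q: False}
  {z: True, q: True, s: True}


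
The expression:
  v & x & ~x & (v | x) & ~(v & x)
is never true.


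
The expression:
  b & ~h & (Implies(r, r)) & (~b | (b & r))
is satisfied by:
  {r: True, b: True, h: False}


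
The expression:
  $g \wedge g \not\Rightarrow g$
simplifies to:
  $\text{False}$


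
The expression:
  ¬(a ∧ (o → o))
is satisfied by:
  {a: False}


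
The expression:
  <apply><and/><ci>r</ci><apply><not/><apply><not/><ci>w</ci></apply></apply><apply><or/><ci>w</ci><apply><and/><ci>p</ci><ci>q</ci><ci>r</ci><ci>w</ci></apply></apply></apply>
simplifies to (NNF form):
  <apply><and/><ci>r</ci><ci>w</ci></apply>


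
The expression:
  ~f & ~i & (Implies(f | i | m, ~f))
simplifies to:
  ~f & ~i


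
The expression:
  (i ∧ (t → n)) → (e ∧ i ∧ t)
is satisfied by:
  {t: True, e: True, n: False, i: False}
  {t: True, n: False, e: False, i: False}
  {t: True, e: True, n: True, i: False}
  {t: True, n: True, e: False, i: False}
  {e: True, t: False, n: False, i: False}
  {t: False, n: False, e: False, i: False}
  {e: True, n: True, t: False, i: False}
  {n: True, t: False, e: False, i: False}
  {i: True, e: True, t: True, n: False}
  {i: True, t: True, n: False, e: False}
  {i: True, e: True, t: True, n: True}


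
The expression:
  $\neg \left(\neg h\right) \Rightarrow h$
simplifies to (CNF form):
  $\text{True}$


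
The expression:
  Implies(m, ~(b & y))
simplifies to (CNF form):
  ~b | ~m | ~y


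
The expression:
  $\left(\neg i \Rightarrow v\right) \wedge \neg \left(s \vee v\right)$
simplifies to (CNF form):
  $i \wedge \neg s \wedge \neg v$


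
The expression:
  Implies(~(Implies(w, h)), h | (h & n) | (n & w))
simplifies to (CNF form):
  h | n | ~w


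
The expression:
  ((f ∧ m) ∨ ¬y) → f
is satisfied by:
  {y: True, f: True}
  {y: True, f: False}
  {f: True, y: False}


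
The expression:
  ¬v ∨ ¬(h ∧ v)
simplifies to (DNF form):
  ¬h ∨ ¬v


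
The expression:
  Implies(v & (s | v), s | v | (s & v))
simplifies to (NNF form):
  True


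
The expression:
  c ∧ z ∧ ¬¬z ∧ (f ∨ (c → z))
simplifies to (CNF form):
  c ∧ z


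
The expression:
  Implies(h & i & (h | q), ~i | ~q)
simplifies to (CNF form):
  ~h | ~i | ~q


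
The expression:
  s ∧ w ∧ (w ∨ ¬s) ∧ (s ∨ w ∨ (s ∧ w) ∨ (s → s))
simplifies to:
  s ∧ w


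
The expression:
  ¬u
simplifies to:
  ¬u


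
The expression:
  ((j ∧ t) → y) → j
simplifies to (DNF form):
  j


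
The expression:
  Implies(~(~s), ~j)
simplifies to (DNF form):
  ~j | ~s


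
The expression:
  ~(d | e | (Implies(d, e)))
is never true.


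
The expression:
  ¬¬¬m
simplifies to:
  ¬m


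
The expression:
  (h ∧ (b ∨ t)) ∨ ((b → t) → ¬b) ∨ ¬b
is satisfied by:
  {h: True, t: False, b: False}
  {h: False, t: False, b: False}
  {b: True, h: True, t: False}
  {b: True, h: False, t: False}
  {t: True, h: True, b: False}
  {t: True, h: False, b: False}
  {t: True, b: True, h: True}


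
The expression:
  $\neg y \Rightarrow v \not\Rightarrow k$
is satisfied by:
  {y: True, v: True, k: False}
  {y: True, k: False, v: False}
  {y: True, v: True, k: True}
  {y: True, k: True, v: False}
  {v: True, k: False, y: False}


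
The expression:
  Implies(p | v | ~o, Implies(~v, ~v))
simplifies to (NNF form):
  True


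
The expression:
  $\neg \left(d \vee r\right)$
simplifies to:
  $\neg d \wedge \neg r$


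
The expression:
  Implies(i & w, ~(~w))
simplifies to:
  True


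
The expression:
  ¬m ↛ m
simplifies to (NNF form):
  True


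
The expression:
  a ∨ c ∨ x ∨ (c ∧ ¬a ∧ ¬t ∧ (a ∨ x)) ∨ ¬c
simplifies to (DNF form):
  True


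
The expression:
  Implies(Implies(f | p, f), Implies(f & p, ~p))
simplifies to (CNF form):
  ~f | ~p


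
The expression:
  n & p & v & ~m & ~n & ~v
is never true.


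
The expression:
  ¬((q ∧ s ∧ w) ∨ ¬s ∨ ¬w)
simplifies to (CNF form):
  s ∧ w ∧ ¬q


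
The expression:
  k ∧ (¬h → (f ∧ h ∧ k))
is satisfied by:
  {h: True, k: True}


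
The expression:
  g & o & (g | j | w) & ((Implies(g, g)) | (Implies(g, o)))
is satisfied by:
  {g: True, o: True}


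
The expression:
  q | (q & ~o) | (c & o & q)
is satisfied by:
  {q: True}


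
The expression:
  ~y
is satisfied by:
  {y: False}


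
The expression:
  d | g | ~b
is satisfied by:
  {d: True, g: True, b: False}
  {d: True, g: False, b: False}
  {g: True, d: False, b: False}
  {d: False, g: False, b: False}
  {b: True, d: True, g: True}
  {b: True, d: True, g: False}
  {b: True, g: True, d: False}


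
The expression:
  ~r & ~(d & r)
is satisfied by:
  {r: False}


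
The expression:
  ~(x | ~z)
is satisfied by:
  {z: True, x: False}


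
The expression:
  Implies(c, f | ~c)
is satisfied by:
  {f: True, c: False}
  {c: False, f: False}
  {c: True, f: True}


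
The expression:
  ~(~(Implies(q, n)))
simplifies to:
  n | ~q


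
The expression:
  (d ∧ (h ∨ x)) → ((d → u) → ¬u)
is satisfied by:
  {x: False, u: False, d: False, h: False}
  {h: True, x: False, u: False, d: False}
  {x: True, h: False, u: False, d: False}
  {h: True, x: True, u: False, d: False}
  {d: True, h: False, x: False, u: False}
  {h: True, d: True, x: False, u: False}
  {d: True, x: True, h: False, u: False}
  {h: True, d: True, x: True, u: False}
  {u: True, d: False, x: False, h: False}
  {u: True, h: True, d: False, x: False}
  {u: True, x: True, d: False, h: False}
  {h: True, u: True, x: True, d: False}
  {u: True, d: True, h: False, x: False}


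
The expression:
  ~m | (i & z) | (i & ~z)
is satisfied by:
  {i: True, m: False}
  {m: False, i: False}
  {m: True, i: True}


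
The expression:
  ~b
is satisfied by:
  {b: False}


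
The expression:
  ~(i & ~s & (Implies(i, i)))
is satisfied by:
  {s: True, i: False}
  {i: False, s: False}
  {i: True, s: True}


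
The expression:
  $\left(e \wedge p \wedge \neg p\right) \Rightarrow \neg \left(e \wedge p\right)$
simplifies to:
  $\text{True}$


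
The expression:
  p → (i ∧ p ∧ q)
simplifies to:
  (i ∧ q) ∨ ¬p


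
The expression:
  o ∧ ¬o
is never true.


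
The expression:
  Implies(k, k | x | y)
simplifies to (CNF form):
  True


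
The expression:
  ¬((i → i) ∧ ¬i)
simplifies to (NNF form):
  i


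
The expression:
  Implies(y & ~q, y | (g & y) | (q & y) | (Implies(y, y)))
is always true.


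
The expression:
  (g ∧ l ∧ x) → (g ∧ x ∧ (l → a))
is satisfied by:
  {a: True, l: False, x: False, g: False}
  {a: False, l: False, x: False, g: False}
  {g: True, a: True, l: False, x: False}
  {g: True, a: False, l: False, x: False}
  {a: True, x: True, g: False, l: False}
  {x: True, g: False, l: False, a: False}
  {g: True, x: True, a: True, l: False}
  {g: True, x: True, a: False, l: False}
  {a: True, l: True, g: False, x: False}
  {l: True, g: False, x: False, a: False}
  {a: True, g: True, l: True, x: False}
  {g: True, l: True, a: False, x: False}
  {a: True, x: True, l: True, g: False}
  {x: True, l: True, g: False, a: False}
  {g: True, x: True, l: True, a: True}


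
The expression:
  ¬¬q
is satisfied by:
  {q: True}


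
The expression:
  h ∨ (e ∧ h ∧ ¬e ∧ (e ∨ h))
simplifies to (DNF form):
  h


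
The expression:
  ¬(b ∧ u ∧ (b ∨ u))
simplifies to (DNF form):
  ¬b ∨ ¬u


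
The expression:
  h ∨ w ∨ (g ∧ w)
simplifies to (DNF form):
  h ∨ w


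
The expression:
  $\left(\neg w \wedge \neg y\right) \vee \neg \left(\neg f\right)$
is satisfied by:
  {f: True, y: False, w: False}
  {f: True, w: True, y: False}
  {f: True, y: True, w: False}
  {f: True, w: True, y: True}
  {w: False, y: False, f: False}


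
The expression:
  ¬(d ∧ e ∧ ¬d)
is always true.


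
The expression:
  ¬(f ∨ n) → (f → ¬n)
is always true.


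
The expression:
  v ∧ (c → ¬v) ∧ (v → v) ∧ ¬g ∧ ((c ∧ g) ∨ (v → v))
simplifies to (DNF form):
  v ∧ ¬c ∧ ¬g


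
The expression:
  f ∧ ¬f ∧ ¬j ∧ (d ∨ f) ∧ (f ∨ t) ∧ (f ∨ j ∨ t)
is never true.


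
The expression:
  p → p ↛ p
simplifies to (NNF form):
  ¬p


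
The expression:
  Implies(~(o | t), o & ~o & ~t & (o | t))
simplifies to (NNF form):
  o | t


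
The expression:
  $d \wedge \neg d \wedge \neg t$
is never true.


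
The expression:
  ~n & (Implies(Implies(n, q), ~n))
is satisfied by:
  {n: False}


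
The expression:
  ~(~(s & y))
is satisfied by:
  {s: True, y: True}


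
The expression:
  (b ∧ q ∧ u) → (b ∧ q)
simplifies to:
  True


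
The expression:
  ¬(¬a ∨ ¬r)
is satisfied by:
  {r: True, a: True}


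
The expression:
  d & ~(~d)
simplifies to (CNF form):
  d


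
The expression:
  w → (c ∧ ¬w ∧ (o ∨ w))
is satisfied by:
  {w: False}


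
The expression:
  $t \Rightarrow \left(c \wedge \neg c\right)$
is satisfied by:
  {t: False}


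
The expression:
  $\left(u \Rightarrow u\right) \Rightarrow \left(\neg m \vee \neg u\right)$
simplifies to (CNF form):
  $\neg m \vee \neg u$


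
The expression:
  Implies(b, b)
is always true.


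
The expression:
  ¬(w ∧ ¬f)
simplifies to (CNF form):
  f ∨ ¬w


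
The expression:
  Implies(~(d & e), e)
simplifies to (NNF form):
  e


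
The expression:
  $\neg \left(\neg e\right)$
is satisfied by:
  {e: True}


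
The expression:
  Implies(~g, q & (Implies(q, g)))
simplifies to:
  g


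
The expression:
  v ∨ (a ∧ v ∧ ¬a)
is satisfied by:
  {v: True}


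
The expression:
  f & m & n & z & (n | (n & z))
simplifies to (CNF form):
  f & m & n & z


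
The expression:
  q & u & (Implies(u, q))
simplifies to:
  q & u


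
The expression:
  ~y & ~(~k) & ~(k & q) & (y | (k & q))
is never true.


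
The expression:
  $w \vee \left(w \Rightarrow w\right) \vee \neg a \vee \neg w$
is always true.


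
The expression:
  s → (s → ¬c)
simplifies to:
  ¬c ∨ ¬s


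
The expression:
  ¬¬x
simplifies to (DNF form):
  x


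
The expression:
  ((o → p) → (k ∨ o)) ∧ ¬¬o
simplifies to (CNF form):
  o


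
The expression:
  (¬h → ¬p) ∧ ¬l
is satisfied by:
  {h: True, l: False, p: False}
  {l: False, p: False, h: False}
  {h: True, p: True, l: False}


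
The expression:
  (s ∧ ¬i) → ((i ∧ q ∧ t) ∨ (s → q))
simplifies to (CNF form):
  i ∨ q ∨ ¬s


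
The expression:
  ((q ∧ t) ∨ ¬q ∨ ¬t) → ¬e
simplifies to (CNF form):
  ¬e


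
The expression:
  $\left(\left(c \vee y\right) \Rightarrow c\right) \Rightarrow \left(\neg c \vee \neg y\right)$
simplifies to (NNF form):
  $\neg c \vee \neg y$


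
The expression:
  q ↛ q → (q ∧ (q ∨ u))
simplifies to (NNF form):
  True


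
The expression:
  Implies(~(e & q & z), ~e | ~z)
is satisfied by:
  {q: True, e: False, z: False}
  {e: False, z: False, q: False}
  {q: True, z: True, e: False}
  {z: True, e: False, q: False}
  {q: True, e: True, z: False}
  {e: True, q: False, z: False}
  {q: True, z: True, e: True}


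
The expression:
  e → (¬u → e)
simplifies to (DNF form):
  True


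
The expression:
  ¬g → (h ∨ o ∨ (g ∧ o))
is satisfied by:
  {o: True, g: True, h: True}
  {o: True, g: True, h: False}
  {o: True, h: True, g: False}
  {o: True, h: False, g: False}
  {g: True, h: True, o: False}
  {g: True, h: False, o: False}
  {h: True, g: False, o: False}


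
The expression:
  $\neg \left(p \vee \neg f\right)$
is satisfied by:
  {f: True, p: False}


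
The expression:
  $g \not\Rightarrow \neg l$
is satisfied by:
  {g: True, l: True}


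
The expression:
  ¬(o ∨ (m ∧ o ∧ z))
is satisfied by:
  {o: False}


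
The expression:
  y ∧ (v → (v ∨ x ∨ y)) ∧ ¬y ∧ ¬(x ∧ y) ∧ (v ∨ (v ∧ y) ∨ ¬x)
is never true.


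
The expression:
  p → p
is always true.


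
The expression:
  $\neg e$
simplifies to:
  $\neg e$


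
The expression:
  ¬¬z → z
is always true.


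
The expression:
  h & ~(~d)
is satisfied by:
  {h: True, d: True}


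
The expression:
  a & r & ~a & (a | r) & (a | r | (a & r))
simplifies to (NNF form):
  False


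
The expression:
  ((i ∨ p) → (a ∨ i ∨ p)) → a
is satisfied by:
  {a: True}


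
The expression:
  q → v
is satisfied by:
  {v: True, q: False}
  {q: False, v: False}
  {q: True, v: True}


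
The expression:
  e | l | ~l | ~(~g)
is always true.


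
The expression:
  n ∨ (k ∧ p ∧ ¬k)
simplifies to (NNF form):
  n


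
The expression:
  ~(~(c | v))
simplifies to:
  c | v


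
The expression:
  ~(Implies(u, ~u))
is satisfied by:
  {u: True}


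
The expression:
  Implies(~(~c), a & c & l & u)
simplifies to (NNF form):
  ~c | (a & l & u)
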